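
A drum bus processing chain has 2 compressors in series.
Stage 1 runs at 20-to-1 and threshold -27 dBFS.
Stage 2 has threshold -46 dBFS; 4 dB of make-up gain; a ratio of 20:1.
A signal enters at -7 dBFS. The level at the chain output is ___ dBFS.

Stage 1: overshoot 20 dB → 20/20 = 1 dB → -26 dBFS.
Stage 2: 20 dB above -46 dBFS, reduced 20:1 to 1 dB above → -45 dBFS; +4 dB make-up → -41 dBFS.

-41 dBFS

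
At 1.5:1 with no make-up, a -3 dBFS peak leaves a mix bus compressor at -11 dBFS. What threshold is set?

Gain reduction = -3 − (-11) = 8 dB; output overshoot = GR / (R − 1) = 8 / 0.5 = 16 dB.
Threshold = output − output overshoot = -11 − 16 = -27 dBFS.

-27 dBFS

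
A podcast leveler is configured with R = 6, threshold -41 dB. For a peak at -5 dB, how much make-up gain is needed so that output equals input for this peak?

Without make-up, output = threshold + overshoot/6 = -41 + 6 = -35 dB.
Gap to target: 30 dB.

30 dB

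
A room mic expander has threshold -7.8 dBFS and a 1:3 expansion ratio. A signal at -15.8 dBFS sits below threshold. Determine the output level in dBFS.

Below threshold, a 1:3 expander applies gain = (3−1)×(T − x) of attenuation.
(3−1) × 8 = 16 dB, so output = -15.8 − 16 = -31.8 dBFS.

-31.8 dBFS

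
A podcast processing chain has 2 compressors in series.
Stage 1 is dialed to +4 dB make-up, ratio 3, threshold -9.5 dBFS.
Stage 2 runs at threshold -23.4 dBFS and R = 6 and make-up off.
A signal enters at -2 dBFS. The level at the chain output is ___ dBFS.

-20 dBFS

Stage 1: overshoot 7.5 dB → 7.5/3 = 2.5 dB → -7 dBFS; +4 dB make-up → -3 dBFS.
Stage 2: 20.4 dB above -23.4 dBFS, reduced 6:1 to 3.4 dB above → -20 dBFS.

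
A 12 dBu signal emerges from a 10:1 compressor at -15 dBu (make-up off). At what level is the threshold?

-18 dBu

Input is 30 dB above T (since output overshoot × R = input overshoot: (-15 − T)·10 = 12 − T gives T = -18 dBu).
Check: -18 + (12 − (-18))/10 = -18 + 3 = -15 dBu. ✓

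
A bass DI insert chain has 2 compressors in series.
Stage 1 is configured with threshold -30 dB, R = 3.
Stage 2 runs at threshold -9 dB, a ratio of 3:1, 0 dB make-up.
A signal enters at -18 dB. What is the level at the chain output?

Stage 1: overshoot 12 dB → 12/3 = 4 dB → -26 dB.
Stage 2: below threshold (-26 ≤ -9); passes unchanged; output -26 dB.

-26 dB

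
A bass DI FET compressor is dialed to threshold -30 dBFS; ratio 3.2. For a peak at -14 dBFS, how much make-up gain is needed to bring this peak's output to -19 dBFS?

6 dB

The peak compresses to -30 + 16/3.2 = -25 dBFS.
To reach -19 dBFS requires -19 − (-25) = 6 dB of make-up.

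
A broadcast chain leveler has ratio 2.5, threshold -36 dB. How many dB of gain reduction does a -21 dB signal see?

The signal is 15 dB above threshold.
A 2.5:1 ratio leaves 6 dB of that excess.
GR = overshoot in − overshoot out = 15 − 6 = 9 dB.

9 dB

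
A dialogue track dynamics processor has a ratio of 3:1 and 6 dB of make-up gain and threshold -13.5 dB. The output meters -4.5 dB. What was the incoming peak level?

Stripping the +6 dB make-up gives -10.5 dB at the gain stage.
Post-compression overshoot = -10.5 − (-13.5) = 3 dB.
Before 3:1 compression the overshoot was 3 × 3 = 9 dB, so input = -13.5 + 9 = -4.5 dB.

-4.5 dB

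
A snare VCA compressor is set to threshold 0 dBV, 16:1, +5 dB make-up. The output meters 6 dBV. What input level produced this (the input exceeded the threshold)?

Before make-up, the level was 6 − 5 = 1 dBV.
The compressed level sits 1 − 0 = 1 dB over threshold.
Before 16:1 compression the overshoot was 1 × 16 = 16 dB, so input = 0 + 16 = 16 dBV.

16 dBV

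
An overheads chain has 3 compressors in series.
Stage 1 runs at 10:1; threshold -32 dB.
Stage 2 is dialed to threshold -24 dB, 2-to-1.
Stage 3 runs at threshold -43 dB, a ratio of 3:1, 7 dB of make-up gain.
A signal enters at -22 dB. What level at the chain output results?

-32 dB

Stage 1: -22 dB is 10 dB over -32 dB; at 10:1 that becomes 1 dB over, giving -31 dB.
Stage 2: -31 dB ≤ -24 dB, so stage 2 doesn't engage; output -31 dB.
Stage 3: 12 dB above -43 dB, reduced 3:1 to 4 dB above → -39 dB; +7 dB make-up → -32 dB.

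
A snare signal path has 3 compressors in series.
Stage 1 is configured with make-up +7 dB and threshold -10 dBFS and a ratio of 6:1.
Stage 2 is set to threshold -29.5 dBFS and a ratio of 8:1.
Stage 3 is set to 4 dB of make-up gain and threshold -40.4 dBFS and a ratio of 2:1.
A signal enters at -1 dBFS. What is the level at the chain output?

-29.2 dBFS

Stage 1: -1 dBFS is 9 dB over -10 dBFS; at 6:1 that becomes 1.5 dB over, giving -8.5 dBFS; +7 dB make-up → -1.5 dBFS.
Stage 2: overshoot 28 dB → 28/8 = 3.5 dB → -26 dBFS.
Stage 3: -26 dBFS is 14.4 dB over -40.4 dBFS; at 2:1 that becomes 7.2 dB over, giving -33.2 dBFS; +4 dB make-up → -29.2 dBFS.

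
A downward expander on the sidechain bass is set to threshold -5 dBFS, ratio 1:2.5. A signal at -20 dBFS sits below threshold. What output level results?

Undershoot = (-5) − (-20) = 15 dB.
At 1:2.5, that expands to 37.5 dB under threshold.
Output = -5 − 37.5 = -42.5 dBFS.

-42.5 dBFS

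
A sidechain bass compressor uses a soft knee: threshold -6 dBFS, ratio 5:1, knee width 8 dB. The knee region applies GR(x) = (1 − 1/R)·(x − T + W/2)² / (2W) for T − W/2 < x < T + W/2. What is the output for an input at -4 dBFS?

-5.8 dBFS

x − T + W/2 = -4 − (-6) + 4 = 6.
GR = (1 − 1/5) × 6² / 16 = 0.8 × 36 / 16 = 1.8 dB.
Output = -4 − 1.8 = -5.8 dBFS.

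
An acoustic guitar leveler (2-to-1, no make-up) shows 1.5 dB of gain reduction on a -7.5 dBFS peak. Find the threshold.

-10.5 dBFS

Let T be the threshold. Output overshoot = (input overshoot)/R, so -9 − T = (-7.5 − T)/2.
2·(-9 − T) = -7.5 − T → 1·T = -18 − (-7.5) = -10.5.
T = -10.5/1 = -10.5 dBFS.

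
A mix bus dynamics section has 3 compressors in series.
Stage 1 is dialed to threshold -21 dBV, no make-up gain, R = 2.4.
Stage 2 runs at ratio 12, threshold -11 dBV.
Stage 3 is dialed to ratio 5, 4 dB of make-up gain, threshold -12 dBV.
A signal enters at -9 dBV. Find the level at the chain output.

-12 dBV

Stage 1: overshoot 12 dB → 12/2.4 = 5 dB → -16 dBV.
Stage 2: below threshold (-16 ≤ -11); passes unchanged; output -16 dBV.
Stage 3: -16 dBV is at or below the -12 dBV threshold — no compression; make-up brings it to -12 dBV.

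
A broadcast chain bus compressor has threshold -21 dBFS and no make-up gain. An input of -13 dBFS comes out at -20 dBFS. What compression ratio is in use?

8:1

Input overshoot = -13 − (-21) = 8 dB; output overshoot = -20 − (-21) = 1 dB.
Ratio = 8 / 1 = 8.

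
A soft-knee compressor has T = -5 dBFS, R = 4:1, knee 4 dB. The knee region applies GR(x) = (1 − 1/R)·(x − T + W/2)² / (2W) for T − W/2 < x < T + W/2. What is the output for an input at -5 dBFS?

-5.375 dBFS

x − T + W/2 = -5 − (-5) + 2 = 2.
GR = (1 − 1/4) × 2² / 8 = 0.75 × 4 / 8 = 0.375 dB.
Output = -5 − 0.375 = -5.375 dBFS.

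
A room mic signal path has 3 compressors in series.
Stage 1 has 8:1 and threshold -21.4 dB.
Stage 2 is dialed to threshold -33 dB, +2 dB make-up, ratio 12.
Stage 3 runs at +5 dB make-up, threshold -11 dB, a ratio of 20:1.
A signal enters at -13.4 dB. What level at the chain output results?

Stage 1: overshoot 8 dB → 8/8 = 1 dB → -20.4 dB.
Stage 2: -20.4 dB is 12.6 dB over -33 dB; at 12:1 that becomes 1.05 dB over, giving -31.95 dB; +2 dB make-up → -29.95 dB.
Stage 3: -29.95 dB ≤ -11 dB, so stage 3 doesn't engage; make-up brings it to -24.95 dB.

-24.95 dB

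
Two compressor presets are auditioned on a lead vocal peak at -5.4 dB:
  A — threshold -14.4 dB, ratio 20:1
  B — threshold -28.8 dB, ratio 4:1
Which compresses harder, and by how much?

A: 9 dB over, compressed to 0.45 dB over, so 8.55 dB of GR.
B: 23.4 dB over, compressed to 5.85 dB over, so 17.55 dB of GR.
B reduces 9 dB more.

B, by 9 dB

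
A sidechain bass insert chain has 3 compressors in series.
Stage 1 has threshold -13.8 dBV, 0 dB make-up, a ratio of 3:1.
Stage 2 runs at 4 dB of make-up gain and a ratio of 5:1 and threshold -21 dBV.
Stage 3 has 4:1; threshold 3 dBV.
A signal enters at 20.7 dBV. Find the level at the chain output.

Stage 1: 20.7 dBV is 34.5 dB over -13.8 dBV; at 3:1 that becomes 11.5 dB over, giving -2.3 dBV.
Stage 2: overshoot 18.7 dB → 18.7/5 = 3.74 dB → -17.26 dBV; +4 dB make-up → -13.26 dBV.
Stage 3: below threshold (-13.26 ≤ 3); passes unchanged; output -13.26 dBV.

-13.26 dBV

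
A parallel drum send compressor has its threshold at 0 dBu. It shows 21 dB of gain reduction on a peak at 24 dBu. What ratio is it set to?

Input overshoot = 24 − 0 = 24 dB.
Output overshoot = 24 − 21 = 3 dB.
Ratio = input overshoot / output overshoot = 24 / 3 = 8.

8:1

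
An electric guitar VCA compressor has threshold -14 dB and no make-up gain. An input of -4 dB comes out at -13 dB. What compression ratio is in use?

10:1

Input overshoot = -4 − (-14) = 10 dB; output overshoot = -13 − (-14) = 1 dB.
Ratio = 10 / 1 = 10.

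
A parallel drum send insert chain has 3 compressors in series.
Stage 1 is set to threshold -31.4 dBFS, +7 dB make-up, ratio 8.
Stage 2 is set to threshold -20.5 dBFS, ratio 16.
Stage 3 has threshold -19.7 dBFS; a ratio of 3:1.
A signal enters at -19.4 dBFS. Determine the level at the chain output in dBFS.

Stage 1: overshoot 12 dB → 12/8 = 1.5 dB → -29.9 dBFS; +7 dB make-up → -22.9 dBFS.
Stage 2: below threshold (-22.9 ≤ -20.5); passes unchanged; output -22.9 dBFS.
Stage 3: -22.9 dBFS is at or below the -19.7 dBFS threshold — no compression; output -22.9 dBFS.

-22.9 dBFS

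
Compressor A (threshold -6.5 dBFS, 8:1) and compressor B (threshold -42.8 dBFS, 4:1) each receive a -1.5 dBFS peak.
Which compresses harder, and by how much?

A: overshoot 5 dB → output overshoot 0.625 dB → GR 4.375 dB.
B: overshoot 41.3 dB → output overshoot 10.325 dB → GR 30.975 dB.
Difference: 26.6 dB in favour of B.

B, by 26.6 dB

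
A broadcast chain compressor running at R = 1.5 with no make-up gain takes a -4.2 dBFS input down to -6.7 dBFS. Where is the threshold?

Input is 7.5 dB above T (since output overshoot × R = input overshoot: (-6.7 − T)·1.5 = -4.2 − T gives T = -11.7 dBFS).
Check: -11.7 + (-4.2 − (-11.7))/1.5 = -11.7 + 5 = -6.7 dBFS. ✓

-11.7 dBFS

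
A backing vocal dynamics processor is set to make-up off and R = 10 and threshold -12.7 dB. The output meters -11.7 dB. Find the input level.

Post-compression overshoot = -11.7 − (-12.7) = 1 dB.
Before 10:1 compression the overshoot was 1 × 10 = 10 dB, so input = -12.7 + 10 = -2.7 dB.

-2.7 dB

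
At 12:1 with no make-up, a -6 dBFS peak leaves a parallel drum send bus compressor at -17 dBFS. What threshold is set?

Input is 12 dB above T (since output overshoot × R = input overshoot: (-17 − T)·12 = -6 − T gives T = -18 dBFS).
Check: -18 + (-6 − (-18))/12 = -18 + 1 = -17 dBFS. ✓

-18 dBFS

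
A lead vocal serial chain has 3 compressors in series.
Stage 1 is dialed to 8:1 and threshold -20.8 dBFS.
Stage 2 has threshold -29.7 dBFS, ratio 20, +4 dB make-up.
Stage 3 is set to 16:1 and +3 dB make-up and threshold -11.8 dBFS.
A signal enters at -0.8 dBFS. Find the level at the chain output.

Stage 1: 20 dB above -20.8 dBFS, reduced 8:1 to 2.5 dB above → -18.3 dBFS.
Stage 2: 11.4 dB above -29.7 dBFS, reduced 20:1 to 0.57 dB above → -29.13 dBFS; +4 dB make-up → -25.13 dBFS.
Stage 3: below threshold (-25.13 ≤ -11.8); passes unchanged; make-up brings it to -22.13 dBFS.

-22.13 dBFS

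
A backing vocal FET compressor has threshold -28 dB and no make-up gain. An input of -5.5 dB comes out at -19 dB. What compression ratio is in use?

Input overshoot = -5.5 − (-28) = 22.5 dB; output overshoot = -19 − (-28) = 9 dB.
Ratio = 22.5 / 9 = 2.5.

2.5:1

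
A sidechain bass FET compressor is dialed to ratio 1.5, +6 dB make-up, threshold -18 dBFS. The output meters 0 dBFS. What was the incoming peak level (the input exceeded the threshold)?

Stripping the +6 dB make-up gives -6 dBFS at the gain stage.
Post-compression overshoot = -6 − (-18) = 12 dB.
Before 1.5:1 compression the overshoot was 12 × 1.5 = 18 dB, so input = -18 + 18 = 0 dBFS.

0 dBFS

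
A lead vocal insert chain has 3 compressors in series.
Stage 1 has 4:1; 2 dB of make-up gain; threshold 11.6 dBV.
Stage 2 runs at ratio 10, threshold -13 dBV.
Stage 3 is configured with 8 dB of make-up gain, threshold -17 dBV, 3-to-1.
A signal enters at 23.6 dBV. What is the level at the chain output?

-6.68 dBV

Stage 1: overshoot 12 dB → 12/4 = 3 dB → 14.6 dBV; +2 dB make-up → 16.6 dBV.
Stage 2: overshoot 29.6 dB → 29.6/10 = 2.96 dB → -10.04 dBV.
Stage 3: -10.04 dBV is 6.96 dB over -17 dBV; at 3:1 that becomes 2.32 dB over, giving -14.68 dBV; +8 dB make-up → -6.68 dBV.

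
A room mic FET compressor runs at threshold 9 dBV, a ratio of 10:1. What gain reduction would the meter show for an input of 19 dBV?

19 dBV exceeds the threshold by 10 dB.
At 10:1, output sits 10/10 = 1 dB above threshold.
So the signal is attenuated by 10 − 1 = 9 dB.

9 dB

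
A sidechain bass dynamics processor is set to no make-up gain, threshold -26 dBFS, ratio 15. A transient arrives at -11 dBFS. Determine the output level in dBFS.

The input is 15 dB above the -26 dBFS threshold.
The 15 dB excess becomes 1 dB after 15:1 reduction.
Output = -26 + 1 = -25 dBFS.

-25 dBFS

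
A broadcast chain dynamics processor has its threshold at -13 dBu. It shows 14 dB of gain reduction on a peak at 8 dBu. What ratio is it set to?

3:1

Input overshoot = 8 − (-13) = 21 dB.
Output overshoot = 21 − 14 = 7 dB.
Ratio = input overshoot / output overshoot = 21 / 7 = 3.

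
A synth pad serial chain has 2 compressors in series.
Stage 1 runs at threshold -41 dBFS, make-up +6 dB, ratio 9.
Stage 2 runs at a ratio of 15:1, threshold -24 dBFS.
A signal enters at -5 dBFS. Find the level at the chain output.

Stage 1: overshoot 36 dB → 36/9 = 4 dB → -37 dBFS; +6 dB make-up → -31 dBFS.
Stage 2: -31 dBFS is at or below the -24 dBFS threshold — no compression; output -31 dBFS.

-31 dBFS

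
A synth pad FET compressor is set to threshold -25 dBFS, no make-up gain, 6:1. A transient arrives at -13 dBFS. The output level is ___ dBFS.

The input is 12 dB above the -25 dBFS threshold.
6:1 compression reduces that to 12/6 = 2 dB over.
That puts the output at -23 dBFS.

-23 dBFS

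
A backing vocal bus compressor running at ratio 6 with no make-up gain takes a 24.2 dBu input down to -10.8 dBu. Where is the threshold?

Input is 42 dB above T (since output overshoot × R = input overshoot: (-10.8 − T)·6 = 24.2 − T gives T = -17.8 dBu).
Check: -17.8 + (24.2 − (-17.8))/6 = -17.8 + 7 = -10.8 dBu. ✓

-17.8 dBu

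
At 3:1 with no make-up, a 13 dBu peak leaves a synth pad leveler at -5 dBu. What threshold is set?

Input is 27 dB above T (since output overshoot × R = input overshoot: (-5 − T)·3 = 13 − T gives T = -14 dBu).
Check: -14 + (13 − (-14))/3 = -14 + 9 = -5 dBu. ✓

-14 dBu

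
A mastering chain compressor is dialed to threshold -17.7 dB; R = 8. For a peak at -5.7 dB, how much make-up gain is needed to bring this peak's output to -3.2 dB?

13 dB

The peak compresses to -17.7 + 12/8 = -16.2 dB.
To reach -3.2 dB requires -3.2 − (-16.2) = 13 dB of make-up.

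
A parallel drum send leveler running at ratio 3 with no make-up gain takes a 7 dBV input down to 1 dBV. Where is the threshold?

Gain reduction = 7 − 1 = 6 dB; output overshoot = GR / (R − 1) = 6 / 2 = 3 dB.
Threshold = output − output overshoot = 1 − 3 = -2 dBV.

-2 dBV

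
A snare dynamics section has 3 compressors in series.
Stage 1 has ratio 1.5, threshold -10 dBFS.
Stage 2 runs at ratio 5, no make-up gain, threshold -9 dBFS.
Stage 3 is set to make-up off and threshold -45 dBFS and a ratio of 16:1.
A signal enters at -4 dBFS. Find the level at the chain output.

-42.7125 dBFS

Stage 1: overshoot 6 dB → 6/1.5 = 4 dB → -6 dBFS.
Stage 2: -6 dBFS is 3 dB over -9 dBFS; at 5:1 that becomes 0.6 dB over, giving -8.4 dBFS.
Stage 3: overshoot 36.6 dB → 36.6/16 = 2.2875 dB → -42.7125 dBFS.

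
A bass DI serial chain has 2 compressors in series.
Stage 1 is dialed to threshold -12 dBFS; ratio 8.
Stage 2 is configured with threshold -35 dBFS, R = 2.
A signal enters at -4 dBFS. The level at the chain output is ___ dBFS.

Stage 1: 8 dB above -12 dBFS, reduced 8:1 to 1 dB above → -11 dBFS.
Stage 2: 24 dB above -35 dBFS, reduced 2:1 to 12 dB above → -23 dBFS.

-23 dBFS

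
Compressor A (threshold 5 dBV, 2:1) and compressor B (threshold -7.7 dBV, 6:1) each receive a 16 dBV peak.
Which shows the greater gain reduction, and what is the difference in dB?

B, by 14.25 dB

A: GR = 11 − 11/2 = 5.5 dB.
B: GR = 23.7 − 23.7/6 = 19.75 dB.
B applies 14.25 dB more gain reduction.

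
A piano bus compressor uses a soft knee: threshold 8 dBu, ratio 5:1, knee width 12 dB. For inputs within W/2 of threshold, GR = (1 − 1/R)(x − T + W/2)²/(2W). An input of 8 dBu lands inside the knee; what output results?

x − T + W/2 = 8 − 8 + 6 = 6.
GR = (1 − 1/5) × 6² / 24 = 0.8 × 36 / 24 = 1.2 dB.
Output = 8 − 1.2 = 6.8 dBu.

6.8 dBu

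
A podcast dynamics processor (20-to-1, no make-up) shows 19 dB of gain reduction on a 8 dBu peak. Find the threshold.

-12 dBu

Let T be the threshold. Output overshoot = (input overshoot)/R, so -11 − T = (8 − T)/20.
20·(-11 − T) = 8 − T → 19·T = -220 − 8 = -228.
T = -228/19 = -12 dBu.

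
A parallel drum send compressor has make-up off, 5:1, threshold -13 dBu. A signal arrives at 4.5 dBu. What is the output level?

4.5 dBu sits 17.5 dB over threshold.
5:1 compression reduces that to 17.5/5 = 3.5 dB over.
So the level is -13 + 3.5 = -9.5 dBu.

-9.5 dBu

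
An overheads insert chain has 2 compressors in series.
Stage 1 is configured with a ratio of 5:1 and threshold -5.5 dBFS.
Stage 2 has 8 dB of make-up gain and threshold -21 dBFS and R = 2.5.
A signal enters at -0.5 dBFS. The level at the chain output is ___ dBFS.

Stage 1: 5 dB above -5.5 dBFS, reduced 5:1 to 1 dB above → -4.5 dBFS.
Stage 2: 16.5 dB above -21 dBFS, reduced 2.5:1 to 6.6 dB above → -14.4 dBFS; +8 dB make-up → -6.4 dBFS.

-6.4 dBFS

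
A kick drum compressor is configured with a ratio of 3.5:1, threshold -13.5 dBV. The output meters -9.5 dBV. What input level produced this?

That's 4 dB above the -13.5 dBV threshold.
Input overshoot = R × output overshoot = 14 dB → input = -13.5 + 14 = 0.5 dBV.

0.5 dBV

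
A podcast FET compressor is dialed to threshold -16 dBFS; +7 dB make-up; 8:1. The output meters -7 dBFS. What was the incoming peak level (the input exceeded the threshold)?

0 dBFS

Remove make-up: -7 − 7 = -14 dBFS.
The compressed level sits -14 − (-16) = 2 dB over threshold.
Before 8:1 compression the overshoot was 2 × 8 = 16 dB, so input = -16 + 16 = 0 dBFS.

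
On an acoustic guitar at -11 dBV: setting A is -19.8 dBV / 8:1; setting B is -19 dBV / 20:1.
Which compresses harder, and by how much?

A, by 0.1 dB

A: GR = 8.8 − 8.8/8 = 7.7 dB.
B: GR = 8 − 8/20 = 7.6 dB.
A reduces 0.1 dB more.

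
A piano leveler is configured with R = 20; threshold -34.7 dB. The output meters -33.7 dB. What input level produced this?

That's 1 dB above the -34.7 dB threshold.
Before 20:1 compression the overshoot was 1 × 20 = 20 dB, so input = -34.7 + 20 = -14.7 dB.

-14.7 dB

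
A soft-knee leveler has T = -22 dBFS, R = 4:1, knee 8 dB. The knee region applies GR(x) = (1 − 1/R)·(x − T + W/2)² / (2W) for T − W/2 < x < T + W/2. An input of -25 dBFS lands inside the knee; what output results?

x − T + W/2 = -25 − (-22) + 4 = 1.
GR = (1 − 1/4) × 1² / 16 = 0.75 × 1 / 16 = 0.046875 dB.
Output = -25 − 0.046875 = -25.046875 dBFS.

-25.046875 dBFS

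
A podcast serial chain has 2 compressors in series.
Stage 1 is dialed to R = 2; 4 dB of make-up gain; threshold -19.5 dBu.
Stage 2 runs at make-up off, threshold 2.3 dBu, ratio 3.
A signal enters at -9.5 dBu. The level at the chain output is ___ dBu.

Stage 1: -9.5 dBu is 10 dB over -19.5 dBu; at 2:1 that becomes 5 dB over, giving -14.5 dBu; +4 dB make-up → -10.5 dBu.
Stage 2: below threshold (-10.5 ≤ 2.3); passes unchanged; output -10.5 dBu.

-10.5 dBu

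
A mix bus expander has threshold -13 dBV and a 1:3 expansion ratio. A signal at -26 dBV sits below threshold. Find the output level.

The input is 13 dB below the -13 dBV threshold.
A 1:3 expander multiplies undershoot by 3: 13 × 3 = 39 dB below threshold.
Output = -13 − 39 = -52 dBV.

-52 dBV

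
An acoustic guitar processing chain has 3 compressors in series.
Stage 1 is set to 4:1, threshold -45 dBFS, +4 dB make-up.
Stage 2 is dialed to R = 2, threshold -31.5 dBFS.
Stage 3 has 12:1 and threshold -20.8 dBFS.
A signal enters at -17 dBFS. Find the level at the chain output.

Stage 1: 28 dB above -45 dBFS, reduced 4:1 to 7 dB above → -38 dBFS; +4 dB make-up → -34 dBFS.
Stage 2: -34 dBFS is at or below the -31.5 dBFS threshold — no compression; output -34 dBFS.
Stage 3: -34 dBFS ≤ -20.8 dBFS, so stage 3 doesn't engage; output -34 dBFS.

-34 dBFS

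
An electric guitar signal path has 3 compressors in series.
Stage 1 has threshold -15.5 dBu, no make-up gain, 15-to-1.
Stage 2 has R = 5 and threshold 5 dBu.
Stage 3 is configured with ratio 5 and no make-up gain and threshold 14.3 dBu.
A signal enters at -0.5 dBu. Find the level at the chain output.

-14.5 dBu

Stage 1: overshoot 15 dB → 15/15 = 1 dB → -14.5 dBu.
Stage 2: -14.5 dBu ≤ 5 dBu, so stage 2 doesn't engage; output -14.5 dBu.
Stage 3: -14.5 dBu ≤ 14.3 dBu, so stage 3 doesn't engage; output -14.5 dBu.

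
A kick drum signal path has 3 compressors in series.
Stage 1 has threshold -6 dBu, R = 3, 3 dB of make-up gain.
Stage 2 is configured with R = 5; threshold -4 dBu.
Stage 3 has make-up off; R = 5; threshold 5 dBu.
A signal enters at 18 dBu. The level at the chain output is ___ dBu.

Stage 1: 18 dBu is 24 dB over -6 dBu; at 3:1 that becomes 8 dB over, giving 2 dBu; +3 dB make-up → 5 dBu.
Stage 2: 5 dBu is 9 dB over -4 dBu; at 5:1 that becomes 1.8 dB over, giving -2.2 dBu.
Stage 3: -2.2 dBu is at or below the 5 dBu threshold — no compression; output -2.2 dBu.

-2.2 dBu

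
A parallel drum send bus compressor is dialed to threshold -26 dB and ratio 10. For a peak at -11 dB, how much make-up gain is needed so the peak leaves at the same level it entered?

13.5 dB

Overshoot 15 dB → 15/10 = 1.5 dB after compression, so the compressed level is -26 + 1.5 = -24.5 dB.
Make-up = target − compressed = -11 − (-24.5) = 13.5 dB.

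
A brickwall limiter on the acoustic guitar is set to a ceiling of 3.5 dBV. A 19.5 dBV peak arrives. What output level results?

3.5 dBV

At ∞:1, everything above 3.5 dBV is held at the ceiling.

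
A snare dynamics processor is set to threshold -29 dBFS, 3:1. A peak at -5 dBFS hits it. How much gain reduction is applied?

-5 dBFS exceeds the threshold by 24 dB.
At 3:1, output sits 24/3 = 8 dB above threshold.
GR = overshoot in − overshoot out = 24 − 8 = 16 dB.

16 dB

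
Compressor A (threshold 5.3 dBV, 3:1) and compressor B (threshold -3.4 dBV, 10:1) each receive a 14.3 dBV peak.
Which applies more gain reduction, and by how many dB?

A: GR = 9 − 9/3 = 6 dB.
B: GR = 17.7 − 17.7/10 = 15.93 dB.
Difference: 9.93 dB in favour of B.

B, by 9.93 dB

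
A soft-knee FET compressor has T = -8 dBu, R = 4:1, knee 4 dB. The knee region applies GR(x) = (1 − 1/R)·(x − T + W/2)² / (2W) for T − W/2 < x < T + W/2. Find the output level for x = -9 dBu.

x − T + W/2 = -9 − (-8) + 2 = 1.
GR = (1 − 1/4) × 1² / 8 = 0.75 × 1 / 8 = 0.09375 dB.
Output = -9 − 0.09375 = -9.09375 dBu.

-9.09375 dBu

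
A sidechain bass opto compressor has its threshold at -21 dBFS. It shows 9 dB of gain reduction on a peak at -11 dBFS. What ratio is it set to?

10:1

Input overshoot = -11 − (-21) = 10 dB.
Output overshoot = 10 − 9 = 1 dB.
Ratio = input overshoot / output overshoot = 10 / 1 = 10.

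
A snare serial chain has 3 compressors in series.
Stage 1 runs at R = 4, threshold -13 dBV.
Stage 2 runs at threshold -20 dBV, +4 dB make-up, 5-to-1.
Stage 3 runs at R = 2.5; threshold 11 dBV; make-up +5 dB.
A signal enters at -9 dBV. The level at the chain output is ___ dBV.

-9.4 dBV

Stage 1: -9 dBV is 4 dB over -13 dBV; at 4:1 that becomes 1 dB over, giving -12 dBV.
Stage 2: 8 dB above -20 dBV, reduced 5:1 to 1.6 dB above → -18.4 dBV; +4 dB make-up → -14.4 dBV.
Stage 3: below threshold (-14.4 ≤ 11); passes unchanged; make-up brings it to -9.4 dBV.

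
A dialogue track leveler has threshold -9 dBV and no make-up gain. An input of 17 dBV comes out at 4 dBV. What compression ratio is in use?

Input overshoot = 17 − (-9) = 26 dB; output overshoot = 4 − (-9) = 13 dB.
Ratio = 26 / 13 = 2.

2:1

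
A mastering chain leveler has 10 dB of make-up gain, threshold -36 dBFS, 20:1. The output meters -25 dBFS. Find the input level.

-16 dBFS

Remove make-up: -25 − 10 = -35 dBFS.
That's 1 dB above the -36 dBFS threshold.
Before 20:1 compression the overshoot was 1 × 20 = 20 dB, so input = -36 + 20 = -16 dBFS.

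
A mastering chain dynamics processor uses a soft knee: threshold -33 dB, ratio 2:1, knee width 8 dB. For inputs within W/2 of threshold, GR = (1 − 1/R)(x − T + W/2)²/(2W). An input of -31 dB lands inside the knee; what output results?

x − T + W/2 = -31 − (-33) + 4 = 6.
GR = (1 − 1/2) × 6² / 16 = 0.5 × 36 / 16 = 1.125 dB.
Output = -31 − 1.125 = -32.125 dB.

-32.125 dB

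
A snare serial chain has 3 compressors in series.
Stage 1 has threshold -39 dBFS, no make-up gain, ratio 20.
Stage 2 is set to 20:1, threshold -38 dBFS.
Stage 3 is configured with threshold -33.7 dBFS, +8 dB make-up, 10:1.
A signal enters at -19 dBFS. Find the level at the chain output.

Stage 1: -19 dBFS is 20 dB over -39 dBFS; at 20:1 that becomes 1 dB over, giving -38 dBFS.
Stage 2: below threshold (-38 ≤ -38); passes unchanged; output -38 dBFS.
Stage 3: -38 dBFS is at or below the -33.7 dBFS threshold — no compression; make-up brings it to -30 dBFS.

-30 dBFS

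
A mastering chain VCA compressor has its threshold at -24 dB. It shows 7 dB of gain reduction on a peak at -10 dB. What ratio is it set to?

Input overshoot = -10 − (-24) = 14 dB.
Output overshoot = 14 − 7 = 7 dB.
Ratio = input overshoot / output overshoot = 14 / 7 = 2.

2:1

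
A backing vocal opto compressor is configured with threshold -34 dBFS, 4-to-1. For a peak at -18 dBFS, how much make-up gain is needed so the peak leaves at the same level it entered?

12 dB

The peak compresses to -34 + 16/4 = -30 dBFS.
To reach -18 dBFS requires -18 − (-30) = 12 dB of make-up.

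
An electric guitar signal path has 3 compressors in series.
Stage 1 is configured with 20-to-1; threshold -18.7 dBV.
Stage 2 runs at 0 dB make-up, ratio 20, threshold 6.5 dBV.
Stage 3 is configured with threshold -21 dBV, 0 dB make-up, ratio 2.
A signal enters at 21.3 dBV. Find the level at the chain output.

-18.85 dBV

Stage 1: 21.3 dBV is 40 dB over -18.7 dBV; at 20:1 that becomes 2 dB over, giving -16.7 dBV.
Stage 2: -16.7 dBV is at or below the 6.5 dBV threshold — no compression; output -16.7 dBV.
Stage 3: overshoot 4.3 dB → 4.3/2 = 2.15 dB → -18.85 dBV.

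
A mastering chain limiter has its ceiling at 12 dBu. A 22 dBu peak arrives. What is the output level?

12 dBu

A brickwall limiter is an ∞:1 compressor: any input above the ceiling is clamped to 12 dBu.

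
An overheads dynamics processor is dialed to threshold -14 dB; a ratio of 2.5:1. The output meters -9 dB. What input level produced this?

That's 5 dB above the -14 dB threshold.
Before 2.5:1 compression the overshoot was 5 × 2.5 = 12.5 dB, so input = -14 + 12.5 = -1.5 dB.

-1.5 dB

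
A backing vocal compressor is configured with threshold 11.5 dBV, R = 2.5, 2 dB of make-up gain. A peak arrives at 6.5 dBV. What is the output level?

6.5 dBV is 5 dB below the 11.5 dBV threshold, so no gain reduction is applied.
Make-up gain adds 2 dB: 6.5 + 2 = 8.5 dBV.

8.5 dBV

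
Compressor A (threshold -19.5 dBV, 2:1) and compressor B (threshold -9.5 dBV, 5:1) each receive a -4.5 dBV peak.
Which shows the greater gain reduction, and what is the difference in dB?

A: 15 dB over, compressed to 7.5 dB over, so 7.5 dB of GR.
B: 5 dB over, compressed to 1 dB over, so 4 dB of GR.
A applies 3.5 dB more gain reduction.

A, by 3.5 dB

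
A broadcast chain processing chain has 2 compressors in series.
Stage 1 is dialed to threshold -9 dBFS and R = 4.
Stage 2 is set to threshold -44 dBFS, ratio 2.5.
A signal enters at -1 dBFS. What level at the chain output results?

-29.2 dBFS

Stage 1: -1 dBFS is 8 dB over -9 dBFS; at 4:1 that becomes 2 dB over, giving -7 dBFS.
Stage 2: -7 dBFS is 37 dB over -44 dBFS; at 2.5:1 that becomes 14.8 dB over, giving -29.2 dBFS.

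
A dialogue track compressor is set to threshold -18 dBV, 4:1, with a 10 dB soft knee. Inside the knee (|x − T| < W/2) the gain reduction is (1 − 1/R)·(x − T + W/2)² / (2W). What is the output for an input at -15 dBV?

x − T + W/2 = -15 − (-18) + 5 = 8.
GR = (1 − 1/4) × 8² / 20 = 0.75 × 64 / 20 = 2.4 dB.
Output = -15 − 2.4 = -17.4 dBV.

-17.4 dBV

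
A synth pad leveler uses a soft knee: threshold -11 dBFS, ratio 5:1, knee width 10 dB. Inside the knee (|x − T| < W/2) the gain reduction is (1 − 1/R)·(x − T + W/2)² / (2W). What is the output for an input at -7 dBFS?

x − T + W/2 = -7 − (-11) + 5 = 9.
GR = (1 − 1/5) × 9² / 20 = 0.8 × 81 / 20 = 3.24 dB.
Output = -7 − 3.24 = -10.24 dBFS.

-10.24 dBFS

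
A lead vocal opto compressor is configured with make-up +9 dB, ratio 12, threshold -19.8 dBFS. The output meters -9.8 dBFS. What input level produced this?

Stripping the +9 dB make-up gives -18.8 dBFS at the gain stage.
The compressed level sits -18.8 − (-19.8) = 1 dB over threshold.
Input overshoot = R × output overshoot = 12 dB → input = -19.8 + 12 = -7.8 dBFS.

-7.8 dBFS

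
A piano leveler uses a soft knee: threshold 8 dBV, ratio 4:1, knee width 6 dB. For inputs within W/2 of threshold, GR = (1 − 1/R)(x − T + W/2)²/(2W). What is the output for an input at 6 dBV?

x − T + W/2 = 6 − 8 + 3 = 1.
GR = (1 − 1/4) × 1² / 12 = 0.75 × 1 / 12 = 0.0625 dB.
Output = 6 − 0.0625 = 5.9375 dBV.

5.9375 dBV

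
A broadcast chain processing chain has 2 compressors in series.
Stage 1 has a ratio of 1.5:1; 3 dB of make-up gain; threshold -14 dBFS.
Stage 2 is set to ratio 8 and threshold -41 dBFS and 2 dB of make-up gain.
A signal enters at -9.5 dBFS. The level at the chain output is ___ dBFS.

-34.875 dBFS

Stage 1: -9.5 dBFS is 4.5 dB over -14 dBFS; at 1.5:1 that becomes 3 dB over, giving -11 dBFS; +3 dB make-up → -8 dBFS.
Stage 2: -8 dBFS is 33 dB over -41 dBFS; at 8:1 that becomes 4.125 dB over, giving -36.875 dBFS; +2 dB make-up → -34.875 dBFS.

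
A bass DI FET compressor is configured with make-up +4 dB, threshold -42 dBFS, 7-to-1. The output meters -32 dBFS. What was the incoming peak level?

Before make-up, the level was -32 − 4 = -36 dBFS.
That's 6 dB above the -42 dBFS threshold.
Before 7:1 compression the overshoot was 6 × 7 = 42 dB, so input = -42 + 42 = 0 dBFS.

0 dBFS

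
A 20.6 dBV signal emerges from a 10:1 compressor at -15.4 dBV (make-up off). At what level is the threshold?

-19.4 dBV

Gain reduction = 20.6 − (-15.4) = 36 dB; output overshoot = GR / (R − 1) = 36 / 9 = 4 dB.
Threshold = output − output overshoot = -15.4 − 4 = -19.4 dBV.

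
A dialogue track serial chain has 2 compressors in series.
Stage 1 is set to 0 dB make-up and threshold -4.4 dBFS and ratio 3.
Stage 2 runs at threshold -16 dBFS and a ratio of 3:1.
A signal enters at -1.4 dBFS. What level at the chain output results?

-11.8 dBFS

Stage 1: overshoot 3 dB → 3/3 = 1 dB → -3.4 dBFS.
Stage 2: 12.6 dB above -16 dBFS, reduced 3:1 to 4.2 dB above → -11.8 dBFS.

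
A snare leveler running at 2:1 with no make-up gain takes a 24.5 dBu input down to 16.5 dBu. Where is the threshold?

Input is 16 dB above T (since output overshoot × R = input overshoot: (16.5 − T)·2 = 24.5 − T gives T = 8.5 dBu).
Check: 8.5 + (24.5 − 8.5)/2 = 8.5 + 8 = 16.5 dBu. ✓

8.5 dBu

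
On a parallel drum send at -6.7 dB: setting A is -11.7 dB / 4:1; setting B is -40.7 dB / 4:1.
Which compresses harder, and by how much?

B, by 21.75 dB

A: GR = 5 − 5/4 = 3.75 dB.
B: GR = 34 − 34/4 = 25.5 dB.
Difference: 21.75 dB in favour of B.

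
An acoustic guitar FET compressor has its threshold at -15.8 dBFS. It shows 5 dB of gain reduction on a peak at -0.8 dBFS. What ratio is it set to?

1.5:1

Input overshoot = -0.8 − (-15.8) = 15 dB.
Output overshoot = 15 − 5 = 10 dB.
Ratio = input overshoot / output overshoot = 15 / 10 = 1.5.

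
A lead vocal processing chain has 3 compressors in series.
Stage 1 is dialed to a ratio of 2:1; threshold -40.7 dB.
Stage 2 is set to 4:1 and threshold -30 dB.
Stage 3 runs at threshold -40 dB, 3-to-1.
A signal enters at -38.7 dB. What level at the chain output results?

-39.9 dB

Stage 1: 2 dB above -40.7 dB, reduced 2:1 to 1 dB above → -39.7 dB.
Stage 2: -39.7 dB ≤ -30 dB, so stage 2 doesn't engage; output -39.7 dB.
Stage 3: 0.3 dB above -40 dB, reduced 3:1 to 0.1 dB above → -39.9 dB.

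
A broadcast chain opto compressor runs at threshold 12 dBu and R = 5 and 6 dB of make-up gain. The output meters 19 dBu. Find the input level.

17 dBu

Before make-up, the level was 19 − 6 = 13 dBu.
That's 1 dB above the 12 dBu threshold.
Undo the ratio: input overshoot = 1 × 5 = 5 dB, giving input = 17 dBu.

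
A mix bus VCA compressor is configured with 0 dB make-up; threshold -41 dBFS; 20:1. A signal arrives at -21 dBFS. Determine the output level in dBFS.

-40 dBFS

Overshoot: -21 − (-41) = 20 dB.
At 20:1 the overshoot is divided by 20, leaving 1 dB above threshold.
So the level is -41 + 1 = -40 dBFS.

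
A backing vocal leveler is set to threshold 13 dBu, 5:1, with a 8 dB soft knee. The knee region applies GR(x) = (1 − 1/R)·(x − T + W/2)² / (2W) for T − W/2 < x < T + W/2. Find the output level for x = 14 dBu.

12.75 dBu

x − T + W/2 = 14 − 13 + 4 = 5.
GR = (1 − 1/5) × 5² / 16 = 0.8 × 25 / 16 = 1.25 dB.
Output = 14 − 1.25 = 12.75 dBu.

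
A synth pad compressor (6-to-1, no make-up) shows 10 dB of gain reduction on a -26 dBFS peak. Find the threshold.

Let T be the threshold. Output overshoot = (input overshoot)/R, so -36 − T = (-26 − T)/6.
6·(-36 − T) = -26 − T → 5·T = -216 − (-26) = -190.
T = -190/5 = -38 dBFS.

-38 dBFS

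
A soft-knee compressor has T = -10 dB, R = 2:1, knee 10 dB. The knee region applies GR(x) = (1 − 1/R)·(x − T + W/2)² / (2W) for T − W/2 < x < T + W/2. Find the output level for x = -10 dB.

x − T + W/2 = -10 − (-10) + 5 = 5.
GR = (1 − 1/2) × 5² / 20 = 0.5 × 25 / 20 = 0.625 dB.
Output = -10 − 0.625 = -10.625 dB.

-10.625 dB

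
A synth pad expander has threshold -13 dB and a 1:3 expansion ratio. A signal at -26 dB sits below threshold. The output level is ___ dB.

-52 dB

The input is 13 dB below the -13 dB threshold.
A 1:3 expander multiplies undershoot by 3: 13 × 3 = 39 dB below threshold.
Output = -13 − 39 = -52 dB.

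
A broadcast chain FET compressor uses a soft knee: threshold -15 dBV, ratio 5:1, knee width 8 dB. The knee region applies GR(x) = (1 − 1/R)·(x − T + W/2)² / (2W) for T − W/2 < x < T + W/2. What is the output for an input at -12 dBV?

-14.45 dBV

x − T + W/2 = -12 − (-15) + 4 = 7.
GR = (1 − 1/5) × 7² / 16 = 0.8 × 49 / 16 = 2.45 dB.
Output = -12 − 2.45 = -14.45 dBV.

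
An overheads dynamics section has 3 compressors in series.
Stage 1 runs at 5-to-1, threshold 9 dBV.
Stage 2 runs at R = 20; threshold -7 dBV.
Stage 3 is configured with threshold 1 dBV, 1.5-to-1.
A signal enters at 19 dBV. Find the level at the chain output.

-6.1 dBV

Stage 1: 19 dBV is 10 dB over 9 dBV; at 5:1 that becomes 2 dB over, giving 11 dBV.
Stage 2: 11 dBV is 18 dB over -7 dBV; at 20:1 that becomes 0.9 dB over, giving -6.1 dBV.
Stage 3: below threshold (-6.1 ≤ 1); passes unchanged; output -6.1 dBV.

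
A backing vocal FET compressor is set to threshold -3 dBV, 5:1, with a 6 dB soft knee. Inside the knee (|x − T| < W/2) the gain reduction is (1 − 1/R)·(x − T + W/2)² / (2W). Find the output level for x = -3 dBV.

x − T + W/2 = -3 − (-3) + 3 = 3.
GR = (1 − 1/5) × 3² / 12 = 0.8 × 9 / 12 = 0.6 dB.
Output = -3 − 0.6 = -3.6 dBV.

-3.6 dBV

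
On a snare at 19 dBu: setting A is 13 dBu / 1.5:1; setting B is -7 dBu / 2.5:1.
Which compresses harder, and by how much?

B, by 13.6 dB

A: overshoot 6 dB → output overshoot 4 dB → GR 2 dB.
B: overshoot 26 dB → output overshoot 10.4 dB → GR 15.6 dB.
B reduces 13.6 dB more.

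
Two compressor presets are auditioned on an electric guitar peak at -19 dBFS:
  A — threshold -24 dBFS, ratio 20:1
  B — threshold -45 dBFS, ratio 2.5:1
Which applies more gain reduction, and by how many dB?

B, by 10.85 dB

A: 5 dB over, compressed to 0.25 dB over, so 4.75 dB of GR.
B: 26 dB over, compressed to 10.4 dB over, so 15.6 dB of GR.
Difference: 10.85 dB in favour of B.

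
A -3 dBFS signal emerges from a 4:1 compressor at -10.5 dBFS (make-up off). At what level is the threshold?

Gain reduction = -3 − (-10.5) = 7.5 dB; output overshoot = GR / (R − 1) = 7.5 / 3 = 2.5 dB.
Threshold = output − output overshoot = -10.5 − 2.5 = -13 dBFS.

-13 dBFS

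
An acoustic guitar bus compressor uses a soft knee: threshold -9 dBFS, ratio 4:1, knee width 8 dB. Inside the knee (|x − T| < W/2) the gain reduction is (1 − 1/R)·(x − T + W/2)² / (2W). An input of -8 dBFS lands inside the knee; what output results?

x − T + W/2 = -8 − (-9) + 4 = 5.
GR = (1 − 1/4) × 5² / 16 = 0.75 × 25 / 16 = 1.171875 dB.
Output = -8 − 1.171875 = -9.171875 dBFS.

-9.171875 dBFS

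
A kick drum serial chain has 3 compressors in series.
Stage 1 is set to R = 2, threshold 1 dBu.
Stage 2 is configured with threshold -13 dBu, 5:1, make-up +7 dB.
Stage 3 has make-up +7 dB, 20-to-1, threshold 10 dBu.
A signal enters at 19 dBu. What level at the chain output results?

Stage 1: overshoot 18 dB → 18/2 = 9 dB → 10 dBu.
Stage 2: 10 dBu is 23 dB over -13 dBu; at 5:1 that becomes 4.6 dB over, giving -8.4 dBu; +7 dB make-up → -1.4 dBu.
Stage 3: -1.4 dBu ≤ 10 dBu, so stage 3 doesn't engage; make-up brings it to 5.6 dBu.

5.6 dBu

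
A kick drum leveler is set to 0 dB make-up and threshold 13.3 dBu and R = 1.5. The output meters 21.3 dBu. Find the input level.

25.3 dBu

That's 8 dB above the 13.3 dBu threshold.
Undo the ratio: input overshoot = 8 × 1.5 = 12 dB, giving input = 25.3 dBu.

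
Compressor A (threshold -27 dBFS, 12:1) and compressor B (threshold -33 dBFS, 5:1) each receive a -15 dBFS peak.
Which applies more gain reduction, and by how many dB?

B, by 3.4 dB

A: GR = 12 − 12/12 = 11 dB.
B: GR = 18 − 18/5 = 14.4 dB.
B applies 3.4 dB more gain reduction.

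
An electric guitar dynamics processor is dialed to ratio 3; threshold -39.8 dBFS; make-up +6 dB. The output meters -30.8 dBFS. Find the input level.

-30.8 dBFS

Stripping the +6 dB make-up gives -36.8 dBFS at the gain stage.
The compressed level sits -36.8 − (-39.8) = 3 dB over threshold.
Undo the ratio: input overshoot = 3 × 3 = 9 dB, giving input = -30.8 dBFS.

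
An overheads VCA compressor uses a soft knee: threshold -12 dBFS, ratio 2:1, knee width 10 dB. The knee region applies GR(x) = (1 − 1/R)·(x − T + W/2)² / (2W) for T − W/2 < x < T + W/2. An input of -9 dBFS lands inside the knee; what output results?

x − T + W/2 = -9 − (-12) + 5 = 8.
GR = (1 − 1/2) × 8² / 20 = 0.5 × 64 / 20 = 1.6 dB.
Output = -9 − 1.6 = -10.6 dBFS.

-10.6 dBFS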